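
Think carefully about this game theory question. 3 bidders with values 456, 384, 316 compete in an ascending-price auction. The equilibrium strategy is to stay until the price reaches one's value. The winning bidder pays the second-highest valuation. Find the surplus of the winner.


Step 1: Identify the highest value: 456
Step 2: Identify the second-highest value: 384
Step 3: The final price = second-highest value = 384
Step 4: Surplus = 456 - 384 = 72

72


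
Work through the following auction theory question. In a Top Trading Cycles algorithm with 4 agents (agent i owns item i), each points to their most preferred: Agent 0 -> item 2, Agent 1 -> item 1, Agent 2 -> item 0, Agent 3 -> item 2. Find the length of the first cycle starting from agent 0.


Step 1: Trace the pointer graph from agent 0: 0 -> 2 -> 0
Step 2: A cycle is detected when we revisit agent 0
Step 3: The cycle is: 0 -> 2 -> 0
Step 4: Cycle length = 2

2


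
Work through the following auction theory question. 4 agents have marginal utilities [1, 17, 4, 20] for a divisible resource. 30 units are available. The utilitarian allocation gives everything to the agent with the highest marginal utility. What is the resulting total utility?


Step 1: The marginal utilities are [1, 17, 4, 20]
Step 2: The highest marginal utility is 20
Step 3: All 30 units go to that agent
Step 4: Total utility = 20 * 30 = 600

600


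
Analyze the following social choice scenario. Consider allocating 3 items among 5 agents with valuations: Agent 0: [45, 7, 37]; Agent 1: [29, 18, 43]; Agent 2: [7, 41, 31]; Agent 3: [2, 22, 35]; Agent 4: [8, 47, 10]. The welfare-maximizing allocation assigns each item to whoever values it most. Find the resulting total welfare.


Step 1: For each item, find the maximum value among all agents.
Step 2: Item 0 -> Agent 0 (value 45)
Step 3: Item 1 -> Agent 4 (value 47)
Step 4: Item 2 -> Agent 1 (value 43)
Step 5: Total welfare = 45 + 47 + 43 = 135

135


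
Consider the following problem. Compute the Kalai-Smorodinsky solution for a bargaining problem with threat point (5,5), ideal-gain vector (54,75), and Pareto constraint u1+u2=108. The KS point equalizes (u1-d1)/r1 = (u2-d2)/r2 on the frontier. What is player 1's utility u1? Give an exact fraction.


Step 1: At the KS point, (u1-d1)/r1 = (u2-d2)/r2 = t and u1+u2 = 108
Step 2: u1 = d1 + r1*t and u2 = d2 + r2*t, so (d1 + r1*t) + (d2 + r2*t) = 108
Step 3: t = (108 - 5 - 5)/(54 + 75) = 98/129
Step 4: u1 = d1 + r1*t = 5 + 54 * 98/129 = 1979/43
Step 5: (Check: u2 = d2 + r2*t = 2665/43; u1+u2 = 1979/43 + 2665/43 = 108, on the frontier.)

1979/43


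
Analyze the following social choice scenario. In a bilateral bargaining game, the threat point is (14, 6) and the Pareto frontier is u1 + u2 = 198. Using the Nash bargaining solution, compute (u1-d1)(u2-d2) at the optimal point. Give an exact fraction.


Step 1: The Nash solution splits surplus symmetrically above the disagreement point
Step 2: u1 = (total + d1 - d2)/2 = (198 + 14 - 6)/2 = 103
Step 3: u2 = (total - d1 + d2)/2 = (198 - 14 + 6)/2 = 95
Step 4: Nash product = (103 - 14) * (95 - 6)
Step 5: = 89 * 89 = 7921

7921


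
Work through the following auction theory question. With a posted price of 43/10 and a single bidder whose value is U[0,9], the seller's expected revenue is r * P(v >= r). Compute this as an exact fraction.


Step 1: Posted price r = 43/10, value support [0,9]
Step 2: P(v >= r) = (9 - 43/10)/9 = 47/90
Step 3: Expected revenue = r * P(v >= r) = 43/10 * 47/90
Step 4: Revenue = 2021/900

2021/900


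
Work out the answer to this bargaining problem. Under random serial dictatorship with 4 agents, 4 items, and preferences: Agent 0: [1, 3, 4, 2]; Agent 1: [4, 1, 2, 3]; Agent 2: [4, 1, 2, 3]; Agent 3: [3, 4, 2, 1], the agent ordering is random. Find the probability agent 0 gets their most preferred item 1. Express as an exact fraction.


Step 1: Agent 0 wants item 1
Step 2: There are 24 possible orderings of agents
Step 3: In 16 orderings, agent 0 gets item 1
Step 4: Probability = 16/24 = 2/3

2/3


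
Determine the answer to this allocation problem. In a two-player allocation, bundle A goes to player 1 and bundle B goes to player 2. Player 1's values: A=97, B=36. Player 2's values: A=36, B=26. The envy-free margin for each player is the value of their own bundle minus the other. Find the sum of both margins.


Step 1: Player 1's margin = v1(A) - v1(B) = 97 - 36 = 61
Step 2: Player 2's margin = v2(B) - v2(A) = 26 - 36 = -10
Step 3: Total margin = 61 + -10 = 51

51


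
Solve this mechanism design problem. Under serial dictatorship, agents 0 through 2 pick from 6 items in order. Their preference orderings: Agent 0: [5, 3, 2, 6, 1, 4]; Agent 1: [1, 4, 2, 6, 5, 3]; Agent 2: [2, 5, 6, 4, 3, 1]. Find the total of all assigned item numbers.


Step 1: Agent 0 picks item 5
Step 2: Agent 1 picks item 1
Step 3: Agent 2 picks item 2
Step 4: Sum = 5 + 1 + 2 = 8

8


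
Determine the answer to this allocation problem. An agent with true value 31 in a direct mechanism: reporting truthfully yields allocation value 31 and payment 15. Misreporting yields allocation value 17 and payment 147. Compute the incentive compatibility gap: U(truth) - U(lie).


Step 1: U(truth) = value - payment = 31 - 15 = 16
Step 2: U(lie) = allocation - payment = 17 - 147 = -130
Step 3: IC gap = 16 - (-130) = 146

146


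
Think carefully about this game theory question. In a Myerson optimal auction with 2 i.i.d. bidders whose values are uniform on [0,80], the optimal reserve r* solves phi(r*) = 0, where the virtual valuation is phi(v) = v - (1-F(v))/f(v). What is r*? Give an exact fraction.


Step 1: For U[0,80], F(v) = v/80 and f(v) = 1/80
Step 2: phi(v) = v - (1 - v/80)/(1/80) = v - (80 - v) = 2v - 80
Step 3: Set phi(r*) = 0: 2r* - 80 = 0
Step 4: r* = 80/2 = 40 (the number of bidders n = 2 does not enter)

40


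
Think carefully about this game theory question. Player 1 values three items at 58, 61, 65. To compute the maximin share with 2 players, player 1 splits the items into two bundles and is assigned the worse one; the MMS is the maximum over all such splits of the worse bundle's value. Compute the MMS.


Step 1: Item values = 58, 61, 65
Step 2: Enumerate all 2-bundle partitions and take the smaller bundle:
  Partition 1: {58} vs {61,65} -> bundles 58, 126; min = 58
  Partition 2: {61} vs {58,65} -> bundles 61, 123; min = 61
  Partition 3: {65} vs {58,61} -> bundles 65, 119; min = 65
Step 3: MMS = max(58, 61, 65) = 65

65


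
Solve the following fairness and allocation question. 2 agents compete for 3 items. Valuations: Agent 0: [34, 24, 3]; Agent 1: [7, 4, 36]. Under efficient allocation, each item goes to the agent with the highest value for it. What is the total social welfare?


Step 1: For each item, find the maximum value among all agents.
Step 2: Item 0 -> Agent 0 (value 34)
Step 3: Item 1 -> Agent 0 (value 24)
Step 4: Item 2 -> Agent 1 (value 36)
Step 5: Total welfare = 34 + 24 + 36 = 94

94


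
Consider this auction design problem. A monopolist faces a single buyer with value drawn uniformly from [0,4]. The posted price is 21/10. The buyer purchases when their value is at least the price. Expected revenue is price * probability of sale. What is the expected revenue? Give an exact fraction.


Step 1: Posted price r = 21/10, value support [0,4]
Step 2: P(v >= r) = (4 - 21/10)/4 = 19/40
Step 3: Expected revenue = r * P(v >= r) = 21/10 * 19/40
Step 4: Revenue = 399/400

399/400


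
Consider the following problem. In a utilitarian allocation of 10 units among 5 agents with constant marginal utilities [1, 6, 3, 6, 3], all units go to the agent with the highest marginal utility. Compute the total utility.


Step 1: The marginal utilities are [1, 6, 3, 6, 3]
Step 2: The highest marginal utility is 6
Step 3: All 10 units go to that agent
Step 4: Total utility = 6 * 10 = 60

60


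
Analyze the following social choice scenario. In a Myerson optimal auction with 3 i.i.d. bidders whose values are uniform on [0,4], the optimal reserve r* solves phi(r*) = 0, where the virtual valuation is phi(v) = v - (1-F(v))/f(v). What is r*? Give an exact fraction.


Step 1: For U[0,4], F(v) = v/4 and f(v) = 1/4
Step 2: phi(v) = v - (1 - v/4)/(1/4) = v - (4 - v) = 2v - 4
Step 3: Set phi(r*) = 0: 2r* - 4 = 0
Step 4: r* = 4/2 = 2 (the number of bidders n = 3 does not enter)

2


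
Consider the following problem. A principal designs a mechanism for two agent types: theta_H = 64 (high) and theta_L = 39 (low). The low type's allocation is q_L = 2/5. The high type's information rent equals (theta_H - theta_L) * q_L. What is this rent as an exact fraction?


Step 1: theta_H - theta_L = 64 - 39 = 25
Step 2: Information rent = (theta_H - theta_L) * q_L
Step 3: = 25 * 2/5
Step 4: = 10

10


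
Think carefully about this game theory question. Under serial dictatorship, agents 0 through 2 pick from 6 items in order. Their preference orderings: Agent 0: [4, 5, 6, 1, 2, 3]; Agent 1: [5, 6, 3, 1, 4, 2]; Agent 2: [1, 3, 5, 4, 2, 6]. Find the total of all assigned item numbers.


Step 1: Agent 0 picks item 4
Step 2: Agent 1 picks item 5
Step 3: Agent 2 picks item 1
Step 4: Sum = 4 + 5 + 1 = 10

10


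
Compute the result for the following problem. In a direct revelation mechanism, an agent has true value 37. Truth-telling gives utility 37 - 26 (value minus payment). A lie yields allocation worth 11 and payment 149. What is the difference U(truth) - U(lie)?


Step 1: U(truth) = value - payment = 37 - 26 = 11
Step 2: U(lie) = allocation - payment = 11 - 149 = -138
Step 3: IC gap = 11 - (-138) = 149

149


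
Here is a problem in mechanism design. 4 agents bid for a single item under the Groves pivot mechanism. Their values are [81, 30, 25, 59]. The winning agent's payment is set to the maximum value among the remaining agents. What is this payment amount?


Step 1: The efficient winner is agent 0 with value 81
Step 2: Other agents' values: [30, 25, 59]
Step 3: Pivot payment = max(others) = 59
Step 4: The winner pays 59

59


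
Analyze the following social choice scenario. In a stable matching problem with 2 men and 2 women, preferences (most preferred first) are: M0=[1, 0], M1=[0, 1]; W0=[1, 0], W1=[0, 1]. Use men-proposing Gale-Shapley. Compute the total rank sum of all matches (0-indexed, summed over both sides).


Step 1: Run Gale-Shapley (men propose, women hold best offer):
  M0 proposes to W1; she accepts
  M1 proposes to W0; she accepts
Step 2: Final matching: W0-M1, W1-M0
Step 3: 0-indexed ranks (man's rank of his match, then woman's): 0 + 0 + 0 + 0
Step 4: Total rank sum = 0

0


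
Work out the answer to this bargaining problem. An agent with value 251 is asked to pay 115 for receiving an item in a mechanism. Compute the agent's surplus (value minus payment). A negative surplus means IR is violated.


Step 1: Surplus = value - payment = 251 - 115 = 136
Step 2: IR is satisfied (surplus >= 0)

136


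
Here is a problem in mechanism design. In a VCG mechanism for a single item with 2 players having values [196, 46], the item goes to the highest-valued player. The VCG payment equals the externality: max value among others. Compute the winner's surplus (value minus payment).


Step 1: The winner is the agent with the highest value: agent 0 with value 196
Step 2: Values of other agents: [46]
Step 3: VCG payment = max of others' values = 46
Step 4: Surplus = 196 - 46 = 150

150


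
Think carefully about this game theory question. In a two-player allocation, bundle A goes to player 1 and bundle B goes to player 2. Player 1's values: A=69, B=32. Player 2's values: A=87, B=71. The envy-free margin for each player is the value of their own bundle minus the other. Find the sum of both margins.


Step 1: Player 1's margin = v1(A) - v1(B) = 69 - 32 = 37
Step 2: Player 2's margin = v2(B) - v2(A) = 71 - 87 = -16
Step 3: Total margin = 37 + -16 = 21

21


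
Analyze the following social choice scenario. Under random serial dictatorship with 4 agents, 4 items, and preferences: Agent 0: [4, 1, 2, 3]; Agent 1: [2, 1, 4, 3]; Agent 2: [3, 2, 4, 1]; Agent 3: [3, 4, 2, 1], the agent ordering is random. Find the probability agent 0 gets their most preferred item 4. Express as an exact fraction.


Step 1: Agent 0 wants item 4
Step 2: There are 24 possible orderings of agents
Step 3: In 18 orderings, agent 0 gets item 4
Step 4: Probability = 18/24 = 3/4

3/4


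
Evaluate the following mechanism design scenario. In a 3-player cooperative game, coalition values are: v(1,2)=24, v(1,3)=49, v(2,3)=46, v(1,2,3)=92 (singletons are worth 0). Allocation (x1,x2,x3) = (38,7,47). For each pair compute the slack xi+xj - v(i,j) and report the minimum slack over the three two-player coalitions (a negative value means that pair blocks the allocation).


Step 1: Slack for coalition (1,2): x1+x2 - v12 = 45 - 24 = 21
Step 2: Slack for coalition (1,3): x1+x3 - v13 = 85 - 49 = 36
Step 3: Slack for coalition (2,3): x2+x3 - v23 = 54 - 46 = 8
Step 4: Minimum slack = min(21, 36, 8) = 8, attained by (2,3); no pair can gain by deviating, so the allocation is in the core

8


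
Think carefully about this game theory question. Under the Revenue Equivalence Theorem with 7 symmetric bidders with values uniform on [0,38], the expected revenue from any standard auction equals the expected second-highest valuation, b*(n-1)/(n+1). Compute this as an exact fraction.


Step 1: By Revenue Equivalence, expected revenue = b*(n-1)/(n+1)
Step 2: Substituting n = 7, b = 38
Step 3: Revenue = 38*(7-1)/(7+1) = 38*6/8
Step 4: Revenue = 228/8 = 57/2

57/2


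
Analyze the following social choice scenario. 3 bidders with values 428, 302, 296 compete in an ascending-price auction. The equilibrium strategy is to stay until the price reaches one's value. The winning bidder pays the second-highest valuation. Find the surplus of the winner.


Step 1: Identify the highest value: 428
Step 2: Identify the second-highest value: 302
Step 3: The final price = second-highest value = 302
Step 4: Surplus = 428 - 302 = 126

126


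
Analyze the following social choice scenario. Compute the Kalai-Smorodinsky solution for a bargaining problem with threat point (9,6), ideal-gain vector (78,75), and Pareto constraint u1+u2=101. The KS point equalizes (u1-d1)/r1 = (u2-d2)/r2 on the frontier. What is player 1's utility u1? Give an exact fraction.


Step 1: At the KS point, (u1-d1)/r1 = (u2-d2)/r2 = t and u1+u2 = 101
Step 2: u1 = d1 + r1*t and u2 = d2 + r2*t, so (d1 + r1*t) + (d2 + r2*t) = 101
Step 3: t = (101 - 9 - 6)/(78 + 75) = 86/153
Step 4: u1 = d1 + r1*t = 9 + 78 * 86/153 = 2695/51
Step 5: (Check: u2 = d2 + r2*t = 2456/51; u1+u2 = 2695/51 + 2456/51 = 101, on the frontier.)

2695/51


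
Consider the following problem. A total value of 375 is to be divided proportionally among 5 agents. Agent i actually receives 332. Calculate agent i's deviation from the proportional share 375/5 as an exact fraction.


Step 1: Proportional share = 375/5 = 75
Step 2: Agent's actual allocation = 332
Step 3: Excess = 332 - 75 = 257

257


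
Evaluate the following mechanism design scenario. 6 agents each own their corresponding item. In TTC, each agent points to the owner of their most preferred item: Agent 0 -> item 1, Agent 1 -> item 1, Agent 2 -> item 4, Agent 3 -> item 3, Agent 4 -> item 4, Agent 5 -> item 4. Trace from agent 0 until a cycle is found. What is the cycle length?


Step 1: Trace the pointer graph from agent 0: 0 -> 1 -> 1
Step 2: A cycle is detected when we revisit agent 1
Step 3: The cycle is: 1 -> 1
Step 4: Cycle length = 1

1


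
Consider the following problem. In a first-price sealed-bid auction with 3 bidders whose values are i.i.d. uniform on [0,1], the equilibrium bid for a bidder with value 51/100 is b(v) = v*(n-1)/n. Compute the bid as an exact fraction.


Step 1: The symmetric BNE bidding function is b(v) = v * (n-1) / n
Step 2: Substitute v = 51/100 and n = 3
Step 3: b = 51/100 * 2/3
Step 4: b = 17/50

17/50


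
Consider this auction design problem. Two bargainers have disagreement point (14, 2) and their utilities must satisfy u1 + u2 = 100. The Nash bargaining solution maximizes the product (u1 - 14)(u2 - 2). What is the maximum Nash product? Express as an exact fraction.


Step 1: The Nash solution splits surplus symmetrically above the disagreement point
Step 2: u1 = (total + d1 - d2)/2 = (100 + 14 - 2)/2 = 56
Step 3: u2 = (total - d1 + d2)/2 = (100 - 14 + 2)/2 = 44
Step 4: Nash product = (56 - 14) * (44 - 2)
Step 5: = 42 * 42 = 1764

1764


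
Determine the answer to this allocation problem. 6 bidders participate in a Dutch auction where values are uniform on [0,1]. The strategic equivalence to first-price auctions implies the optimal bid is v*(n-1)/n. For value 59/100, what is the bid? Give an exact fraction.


Step 1: Dutch auctions are strategically equivalent to first-price auctions
Step 2: The equilibrium bid is b(v) = v*(n-1)/n
Step 3: b = 59/100 * 5/6
Step 4: b = 59/120

59/120


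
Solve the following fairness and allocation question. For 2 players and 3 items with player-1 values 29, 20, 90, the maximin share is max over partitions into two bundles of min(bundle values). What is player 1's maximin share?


Step 1: Item values = 29, 20, 90
Step 2: Enumerate all 2-bundle partitions and take the smaller bundle:
  Partition 1: {29} vs {20,90} -> bundles 29, 110; min = 29
  Partition 2: {20} vs {29,90} -> bundles 20, 119; min = 20
  Partition 3: {90} vs {29,20} -> bundles 90, 49; min = 49
Step 3: MMS = max(29, 20, 49) = 49

49


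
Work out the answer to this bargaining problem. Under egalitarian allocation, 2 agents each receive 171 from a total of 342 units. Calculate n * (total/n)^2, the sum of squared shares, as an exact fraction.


Step 1: Each agent's share = 342/2 = 171
Step 2: Square of each share = (171)^2 = 29241
Step 3: Sum of squares = 2 * 29241 = 58482

58482


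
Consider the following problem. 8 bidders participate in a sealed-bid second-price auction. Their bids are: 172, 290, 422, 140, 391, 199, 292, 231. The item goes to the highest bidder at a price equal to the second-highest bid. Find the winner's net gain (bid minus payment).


Step 1: Sort bids in descending order: 422, 391, 292, 290, 231, 199, 172, 140
Step 2: The winning bid is the highest: 422
Step 3: The payment equals the second-highest bid: 391
Step 4: Surplus = winner's bid - payment = 422 - 391 = 31

31


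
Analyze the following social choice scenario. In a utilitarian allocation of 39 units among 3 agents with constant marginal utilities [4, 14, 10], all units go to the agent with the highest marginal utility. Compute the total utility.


Step 1: The marginal utilities are [4, 14, 10]
Step 2: The highest marginal utility is 14
Step 3: All 39 units go to that agent
Step 4: Total utility = 14 * 39 = 546

546


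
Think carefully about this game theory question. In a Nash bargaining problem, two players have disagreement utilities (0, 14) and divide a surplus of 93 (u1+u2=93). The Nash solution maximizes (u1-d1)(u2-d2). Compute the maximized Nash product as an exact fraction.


Step 1: The Nash solution splits surplus symmetrically above the disagreement point
Step 2: u1 = (total + d1 - d2)/2 = (93 + 0 - 14)/2 = 79/2
Step 3: u2 = (total - d1 + d2)/2 = (93 - 0 + 14)/2 = 107/2
Step 4: Nash product = (79/2 - 0) * (107/2 - 14)
Step 5: = 79/2 * 79/2 = 6241/4

6241/4


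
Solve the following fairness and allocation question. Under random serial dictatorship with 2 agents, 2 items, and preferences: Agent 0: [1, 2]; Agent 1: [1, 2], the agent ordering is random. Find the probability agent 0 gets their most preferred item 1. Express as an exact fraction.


Step 1: Agent 0 wants item 1
Step 2: There are 2 possible orderings of agents
Step 3: In 1 orderings, agent 0 gets item 1
Step 4: Probability = 1/2

1/2


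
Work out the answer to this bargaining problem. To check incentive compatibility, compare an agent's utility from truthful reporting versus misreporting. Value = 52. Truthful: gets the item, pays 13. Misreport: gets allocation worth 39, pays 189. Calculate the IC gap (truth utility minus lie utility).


Step 1: U(truth) = value - payment = 52 - 13 = 39
Step 2: U(lie) = allocation - payment = 39 - 189 = -150
Step 3: IC gap = 39 - (-150) = 189

189


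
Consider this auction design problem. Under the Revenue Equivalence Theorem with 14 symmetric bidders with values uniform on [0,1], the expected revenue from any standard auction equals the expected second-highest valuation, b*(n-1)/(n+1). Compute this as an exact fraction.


Step 1: By Revenue Equivalence, expected revenue = b*(n-1)/(n+1)
Step 2: Substituting n = 14, b = 1
Step 3: Revenue = 1*(14-1)/(14+1) = 1*13/15
Step 4: Revenue = 13/15

13/15


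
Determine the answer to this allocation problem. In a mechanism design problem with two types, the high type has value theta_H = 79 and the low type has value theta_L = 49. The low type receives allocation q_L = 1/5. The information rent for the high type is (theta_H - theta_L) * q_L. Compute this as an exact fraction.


Step 1: theta_H - theta_L = 79 - 49 = 30
Step 2: Information rent = (theta_H - theta_L) * q_L
Step 3: = 30 * 1/5
Step 4: = 6

6


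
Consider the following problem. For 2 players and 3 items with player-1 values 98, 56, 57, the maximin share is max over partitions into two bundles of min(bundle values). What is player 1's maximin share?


Step 1: Item values = 98, 56, 57
Step 2: Enumerate all 2-bundle partitions and take the smaller bundle:
  Partition 1: {98} vs {56,57} -> bundles 98, 113; min = 98
  Partition 2: {56} vs {98,57} -> bundles 56, 155; min = 56
  Partition 3: {57} vs {98,56} -> bundles 57, 154; min = 57
Step 3: MMS = max(98, 56, 57) = 98

98


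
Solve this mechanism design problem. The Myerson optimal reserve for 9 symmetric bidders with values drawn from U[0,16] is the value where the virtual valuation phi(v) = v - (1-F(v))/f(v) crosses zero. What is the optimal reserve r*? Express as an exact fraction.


Step 1: For U[0,16], F(v) = v/16 and f(v) = 1/16
Step 2: phi(v) = v - (1 - v/16)/(1/16) = v - (16 - v) = 2v - 16
Step 3: Set phi(r*) = 0: 2r* - 16 = 0
Step 4: r* = 16/2 = 8 (the number of bidders n = 9 does not enter)

8


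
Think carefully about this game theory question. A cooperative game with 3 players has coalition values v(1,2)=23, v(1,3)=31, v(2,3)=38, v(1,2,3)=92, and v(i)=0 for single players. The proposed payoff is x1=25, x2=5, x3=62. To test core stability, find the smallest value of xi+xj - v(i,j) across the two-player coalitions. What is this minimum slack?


Step 1: Slack for coalition (1,2): x1+x2 - v12 = 30 - 23 = 7
Step 2: Slack for coalition (1,3): x1+x3 - v13 = 87 - 31 = 56
Step 3: Slack for coalition (2,3): x2+x3 - v23 = 67 - 38 = 29
Step 4: Minimum slack = min(7, 56, 29) = 7, attained by (1,2); no pair can gain by deviating, so the allocation is in the core

7


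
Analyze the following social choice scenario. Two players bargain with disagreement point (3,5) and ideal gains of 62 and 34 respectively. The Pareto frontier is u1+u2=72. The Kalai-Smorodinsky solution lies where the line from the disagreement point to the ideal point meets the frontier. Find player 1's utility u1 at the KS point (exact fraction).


Step 1: At the KS point, (u1-d1)/r1 = (u2-d2)/r2 = t and u1+u2 = 72
Step 2: u1 = d1 + r1*t and u2 = d2 + r2*t, so (d1 + r1*t) + (d2 + r2*t) = 72
Step 3: t = (72 - 3 - 5)/(62 + 34) = 64/96 = 2/3
Step 4: u1 = d1 + r1*t = 3 + 62 * 2/3 = 133/3
Step 5: (Check: u2 = d2 + r2*t = 83/3; u1+u2 = 133/3 + 83/3 = 72, on the frontier.)

133/3


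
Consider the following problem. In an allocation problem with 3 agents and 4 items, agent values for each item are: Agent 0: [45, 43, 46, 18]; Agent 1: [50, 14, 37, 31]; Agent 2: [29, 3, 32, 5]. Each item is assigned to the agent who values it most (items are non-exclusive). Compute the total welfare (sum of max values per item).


Step 1: For each item, find the maximum value among all agents.
Step 2: Item 0 -> Agent 1 (value 50)
Step 3: Item 1 -> Agent 0 (value 43)
Step 4: Item 2 -> Agent 0 (value 46)
Step 5: Item 3 -> Agent 1 (value 31)
Step 6: Total welfare = 50 + 43 + 46 + 31 = 170

170


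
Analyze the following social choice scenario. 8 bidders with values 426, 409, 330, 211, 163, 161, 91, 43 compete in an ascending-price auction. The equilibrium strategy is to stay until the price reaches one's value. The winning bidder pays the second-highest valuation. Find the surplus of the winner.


Step 1: Identify the highest value: 426
Step 2: Identify the second-highest value: 409
Step 3: The final price = second-highest value = 409
Step 4: Surplus = 426 - 409 = 17

17


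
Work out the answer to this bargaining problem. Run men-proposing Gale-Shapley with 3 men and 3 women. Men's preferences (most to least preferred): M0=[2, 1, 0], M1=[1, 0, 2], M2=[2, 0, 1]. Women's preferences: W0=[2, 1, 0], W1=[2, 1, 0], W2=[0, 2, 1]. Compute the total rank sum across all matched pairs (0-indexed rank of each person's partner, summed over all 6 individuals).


Step 1: Run Gale-Shapley (men propose, women hold best offer):
  M0 proposes to W2; she accepts
  M1 proposes to W1; she accepts
  M2 proposes to W2; rejected
  M2 proposes to W0; she accepts
Step 2: Final matching: W0-M2, W1-M1, W2-M0
Step 3: 0-indexed ranks (man's rank of his match, then woman's): 1 + 0 + 0 + 1 + 0 + 0
Step 4: Total rank sum = 2

2


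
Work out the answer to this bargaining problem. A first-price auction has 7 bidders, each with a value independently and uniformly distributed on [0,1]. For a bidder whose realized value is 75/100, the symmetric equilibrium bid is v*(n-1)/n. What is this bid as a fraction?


Step 1: The symmetric BNE bidding function is b(v) = v * (n-1) / n
Step 2: Substitute v = 3/4 and n = 7
Step 3: b = 3/4 * 6/7
Step 4: b = 9/14

9/14


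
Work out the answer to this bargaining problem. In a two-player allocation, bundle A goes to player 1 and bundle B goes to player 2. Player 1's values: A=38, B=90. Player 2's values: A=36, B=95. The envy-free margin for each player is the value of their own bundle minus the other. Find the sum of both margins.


Step 1: Player 1's margin = v1(A) - v1(B) = 38 - 90 = -52
Step 2: Player 2's margin = v2(B) - v2(A) = 95 - 36 = 59
Step 3: Total margin = -52 + 59 = 7

7


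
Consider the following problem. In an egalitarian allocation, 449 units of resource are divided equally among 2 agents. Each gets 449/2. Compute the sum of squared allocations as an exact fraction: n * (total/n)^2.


Step 1: Each agent's share = 449/2
Step 2: Square of each share = (449/2)^2 = 201601/4
Step 3: Sum of squares = 2 * 201601/4 = 201601/2

201601/2


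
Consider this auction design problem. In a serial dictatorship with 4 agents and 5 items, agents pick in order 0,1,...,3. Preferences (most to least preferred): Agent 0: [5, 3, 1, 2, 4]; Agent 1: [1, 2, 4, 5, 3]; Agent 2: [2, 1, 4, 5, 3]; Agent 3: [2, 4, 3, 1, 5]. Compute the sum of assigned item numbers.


Step 1: Agent 0 picks item 5
Step 2: Agent 1 picks item 1
Step 3: Agent 2 picks item 2
Step 4: Agent 3 picks item 4
Step 5: Sum = 5 + 1 + 2 + 4 = 12

12


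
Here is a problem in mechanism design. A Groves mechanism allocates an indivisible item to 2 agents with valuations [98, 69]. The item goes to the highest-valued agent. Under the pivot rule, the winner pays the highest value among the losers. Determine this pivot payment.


Step 1: The efficient winner is agent 0 with value 98
Step 2: Other agents' values: [69]
Step 3: Pivot payment = max(others) = 69
Step 4: The winner pays 69

69


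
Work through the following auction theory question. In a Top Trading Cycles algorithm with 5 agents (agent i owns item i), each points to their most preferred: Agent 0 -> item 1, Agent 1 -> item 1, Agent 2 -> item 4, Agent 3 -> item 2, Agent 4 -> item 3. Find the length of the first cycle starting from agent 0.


Step 1: Trace the pointer graph from agent 0: 0 -> 1 -> 1
Step 2: A cycle is detected when we revisit agent 1
Step 3: The cycle is: 1 -> 1
Step 4: Cycle length = 1

1


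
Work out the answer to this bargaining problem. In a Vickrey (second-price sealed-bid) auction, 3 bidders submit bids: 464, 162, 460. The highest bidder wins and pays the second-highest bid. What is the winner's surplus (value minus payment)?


Step 1: Sort bids in descending order: 464, 460, 162
Step 2: The winning bid is the highest: 464
Step 3: The payment equals the second-highest bid: 460
Step 4: Surplus = winner's bid - payment = 464 - 460 = 4

4


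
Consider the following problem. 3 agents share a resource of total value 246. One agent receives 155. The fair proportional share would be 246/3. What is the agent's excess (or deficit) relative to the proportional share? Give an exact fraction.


Step 1: Proportional share = 246/3 = 82
Step 2: Agent's actual allocation = 155
Step 3: Excess = 155 - 82 = 73

73


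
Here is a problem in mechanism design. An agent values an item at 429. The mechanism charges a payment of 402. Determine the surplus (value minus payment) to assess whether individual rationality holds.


Step 1: Surplus = value - payment = 429 - 402 = 27
Step 2: IR is satisfied (surplus >= 0)

27


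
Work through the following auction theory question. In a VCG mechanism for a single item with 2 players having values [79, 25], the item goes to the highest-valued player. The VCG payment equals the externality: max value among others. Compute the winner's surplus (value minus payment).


Step 1: The winner is the agent with the highest value: agent 0 with value 79
Step 2: Values of other agents: [25]
Step 3: VCG payment = max of others' values = 25
Step 4: Surplus = 79 - 25 = 54

54


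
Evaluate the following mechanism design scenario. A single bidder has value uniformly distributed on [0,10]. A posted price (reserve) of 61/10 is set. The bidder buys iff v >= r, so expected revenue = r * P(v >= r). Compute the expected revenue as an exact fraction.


Step 1: Posted price r = 61/10, value support [0,10]
Step 2: P(v >= r) = (10 - 61/10)/10 = 39/100
Step 3: Expected revenue = r * P(v >= r) = 61/10 * 39/100
Step 4: Revenue = 2379/1000

2379/1000


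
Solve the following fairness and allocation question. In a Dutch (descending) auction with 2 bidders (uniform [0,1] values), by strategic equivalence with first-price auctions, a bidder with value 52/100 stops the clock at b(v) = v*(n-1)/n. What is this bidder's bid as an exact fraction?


Step 1: Dutch auctions are strategically equivalent to first-price auctions
Step 2: The equilibrium bid is b(v) = v*(n-1)/n
Step 3: b = 13/25 * 1/2
Step 4: b = 13/50

13/50


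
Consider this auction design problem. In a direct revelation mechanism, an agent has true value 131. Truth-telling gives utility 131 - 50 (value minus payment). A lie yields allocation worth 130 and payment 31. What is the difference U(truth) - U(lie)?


Step 1: U(truth) = value - payment = 131 - 50 = 81
Step 2: U(lie) = allocation - payment = 130 - 31 = 99
Step 3: IC gap = 81 - 99 = -18

-18


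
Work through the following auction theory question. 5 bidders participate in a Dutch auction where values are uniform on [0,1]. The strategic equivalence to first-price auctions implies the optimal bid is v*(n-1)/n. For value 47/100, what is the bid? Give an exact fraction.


Step 1: Dutch auctions are strategically equivalent to first-price auctions
Step 2: The equilibrium bid is b(v) = v*(n-1)/n
Step 3: b = 47/100 * 4/5
Step 4: b = 47/125

47/125


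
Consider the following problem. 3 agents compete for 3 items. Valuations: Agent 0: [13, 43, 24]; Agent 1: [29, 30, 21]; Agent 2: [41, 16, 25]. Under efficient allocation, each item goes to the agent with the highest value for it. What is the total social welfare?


Step 1: For each item, find the maximum value among all agents.
Step 2: Item 0 -> Agent 2 (value 41)
Step 3: Item 1 -> Agent 0 (value 43)
Step 4: Item 2 -> Agent 2 (value 25)
Step 5: Total welfare = 41 + 43 + 25 = 109

109


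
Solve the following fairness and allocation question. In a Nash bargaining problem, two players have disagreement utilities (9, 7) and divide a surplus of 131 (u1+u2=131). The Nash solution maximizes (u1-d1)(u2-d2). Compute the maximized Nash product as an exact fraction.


Step 1: The Nash solution splits surplus symmetrically above the disagreement point
Step 2: u1 = (total + d1 - d2)/2 = (131 + 9 - 7)/2 = 133/2
Step 3: u2 = (total - d1 + d2)/2 = (131 - 9 + 7)/2 = 129/2
Step 4: Nash product = (133/2 - 9) * (129/2 - 7)
Step 5: = 115/2 * 115/2 = 13225/4

13225/4


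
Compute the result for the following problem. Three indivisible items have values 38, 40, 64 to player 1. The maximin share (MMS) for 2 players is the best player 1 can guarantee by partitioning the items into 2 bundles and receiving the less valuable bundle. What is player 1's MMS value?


Step 1: Item values = 38, 40, 64
Step 2: Enumerate all 2-bundle partitions and take the smaller bundle:
  Partition 1: {38} vs {40,64} -> bundles 38, 104; min = 38
  Partition 2: {40} vs {38,64} -> bundles 40, 102; min = 40
  Partition 3: {64} vs {38,40} -> bundles 64, 78; min = 64
Step 3: MMS = max(38, 40, 64) = 64

64


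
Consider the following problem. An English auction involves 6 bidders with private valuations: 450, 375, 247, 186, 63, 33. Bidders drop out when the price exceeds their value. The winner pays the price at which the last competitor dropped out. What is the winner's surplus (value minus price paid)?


Step 1: Identify the highest value: 450
Step 2: Identify the second-highest value: 375
Step 3: The final price = second-highest value = 375
Step 4: Surplus = 450 - 375 = 75

75


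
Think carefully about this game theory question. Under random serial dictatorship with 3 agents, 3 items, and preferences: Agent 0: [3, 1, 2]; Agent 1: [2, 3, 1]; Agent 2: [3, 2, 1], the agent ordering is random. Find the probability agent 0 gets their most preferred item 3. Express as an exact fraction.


Step 1: Agent 0 wants item 3
Step 2: There are 6 possible orderings of agents
Step 3: In 3 orderings, agent 0 gets item 3
Step 4: Probability = 3/6 = 1/2

1/2


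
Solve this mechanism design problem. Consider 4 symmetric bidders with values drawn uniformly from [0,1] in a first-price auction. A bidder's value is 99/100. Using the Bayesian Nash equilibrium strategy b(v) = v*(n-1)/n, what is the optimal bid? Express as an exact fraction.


Step 1: The symmetric BNE bidding function is b(v) = v * (n-1) / n
Step 2: Substitute v = 99/100 and n = 4
Step 3: b = 99/100 * 3/4
Step 4: b = 297/400

297/400


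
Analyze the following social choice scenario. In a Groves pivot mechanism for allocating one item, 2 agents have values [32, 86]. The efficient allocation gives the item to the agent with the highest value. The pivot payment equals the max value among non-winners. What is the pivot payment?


Step 1: The efficient winner is agent 1 with value 86
Step 2: Other agents' values: [32]
Step 3: Pivot payment = max(others) = 32
Step 4: The winner pays 32

32


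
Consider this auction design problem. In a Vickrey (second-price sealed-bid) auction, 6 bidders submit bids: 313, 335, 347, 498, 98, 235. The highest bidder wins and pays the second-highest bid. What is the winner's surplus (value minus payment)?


Step 1: Sort bids in descending order: 498, 347, 335, 313, 235, 98
Step 2: The winning bid is the highest: 498
Step 3: The payment equals the second-highest bid: 347
Step 4: Surplus = winner's bid - payment = 498 - 347 = 151

151


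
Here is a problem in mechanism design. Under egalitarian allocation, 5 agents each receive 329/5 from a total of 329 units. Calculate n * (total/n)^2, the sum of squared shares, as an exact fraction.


Step 1: Each agent's share = 329/5
Step 2: Square of each share = (329/5)^2 = 108241/25
Step 3: Sum of squares = 5 * 108241/25 = 108241/5

108241/5


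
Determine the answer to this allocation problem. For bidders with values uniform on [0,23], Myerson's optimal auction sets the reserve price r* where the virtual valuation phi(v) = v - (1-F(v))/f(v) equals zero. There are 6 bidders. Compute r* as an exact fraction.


Step 1: For U[0,23], F(v) = v/23 and f(v) = 1/23
Step 2: phi(v) = v - (1 - v/23)/(1/23) = v - (23 - v) = 2v - 23
Step 3: Set phi(r*) = 0: 2r* - 23 = 0
Step 4: r* = 23/2 (the number of bidders n = 6 does not enter)

23/2


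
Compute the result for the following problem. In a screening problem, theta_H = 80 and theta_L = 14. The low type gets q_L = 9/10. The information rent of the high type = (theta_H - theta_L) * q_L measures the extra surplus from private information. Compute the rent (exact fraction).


Step 1: theta_H - theta_L = 80 - 14 = 66
Step 2: Information rent = (theta_H - theta_L) * q_L
Step 3: = 66 * 9/10
Step 4: = 297/5

297/5


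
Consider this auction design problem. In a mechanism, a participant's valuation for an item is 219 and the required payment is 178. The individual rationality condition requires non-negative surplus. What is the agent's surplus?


Step 1: Surplus = value - payment = 219 - 178 = 41
Step 2: IR is satisfied (surplus >= 0)

41


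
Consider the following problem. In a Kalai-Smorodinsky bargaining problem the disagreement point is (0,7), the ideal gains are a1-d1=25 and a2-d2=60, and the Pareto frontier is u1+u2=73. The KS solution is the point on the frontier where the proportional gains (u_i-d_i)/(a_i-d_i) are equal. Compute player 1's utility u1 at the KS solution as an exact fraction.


Step 1: At the KS point, (u1-d1)/r1 = (u2-d2)/r2 = t and u1+u2 = 73
Step 2: u1 = d1 + r1*t and u2 = d2 + r2*t, so (d1 + r1*t) + (d2 + r2*t) = 73
Step 3: t = (73 - 0 - 7)/(25 + 60) = 66/85
Step 4: u1 = d1 + r1*t = 0 + 25 * 66/85 = 330/17
Step 5: (Check: u2 = d2 + r2*t = 911/17; u1+u2 = 330/17 + 911/17 = 73, on the frontier.)

330/17


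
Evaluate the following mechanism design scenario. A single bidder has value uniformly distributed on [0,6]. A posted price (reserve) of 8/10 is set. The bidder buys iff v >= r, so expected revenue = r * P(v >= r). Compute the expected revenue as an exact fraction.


Step 1: Posted price r = 4/5, value support [0,6]
Step 2: P(v >= r) = (6 - 4/5)/6 = 13/15
Step 3: Expected revenue = r * P(v >= r) = 4/5 * 13/15
Step 4: Revenue = 52/75

52/75


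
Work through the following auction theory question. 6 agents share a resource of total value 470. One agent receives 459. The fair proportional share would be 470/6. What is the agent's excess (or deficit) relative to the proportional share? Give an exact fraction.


Step 1: Proportional share = 470/6 = 235/3
Step 2: Agent's actual allocation = 459
Step 3: Excess = 459 - 235/3 = 1142/3

1142/3


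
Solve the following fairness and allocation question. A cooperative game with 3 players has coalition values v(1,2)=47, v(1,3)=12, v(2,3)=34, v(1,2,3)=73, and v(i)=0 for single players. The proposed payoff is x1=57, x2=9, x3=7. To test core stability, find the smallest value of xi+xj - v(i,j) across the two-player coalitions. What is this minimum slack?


Step 1: Slack for coalition (1,2): x1+x2 - v12 = 66 - 47 = 19
Step 2: Slack for coalition (1,3): x1+x3 - v13 = 64 - 12 = 52
Step 3: Slack for coalition (2,3): x2+x3 - v23 = 16 - 34 = -18
Step 4: Minimum slack = min(19, 52, -18) = -18, attained by (2,3); coalition (2,3) can block (slack < 0), so the allocation is not in the core

-18


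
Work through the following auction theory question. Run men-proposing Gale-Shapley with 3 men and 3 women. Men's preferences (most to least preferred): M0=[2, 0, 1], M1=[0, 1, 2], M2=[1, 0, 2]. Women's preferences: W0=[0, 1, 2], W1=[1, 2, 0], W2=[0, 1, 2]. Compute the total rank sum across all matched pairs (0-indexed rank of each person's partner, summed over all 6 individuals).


Step 1: Run Gale-Shapley (men propose, women hold best offer):
  M0 proposes to W2; she accepts
  M1 proposes to W0; she accepts
  M2 proposes to W1; she accepts
Step 2: Final matching: W0-M1, W1-M2, W2-M0
Step 3: 0-indexed ranks (man's rank of his match, then woman's): 0 + 1 + 0 + 1 + 0 + 0
Step 4: Total rank sum = 2

2
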